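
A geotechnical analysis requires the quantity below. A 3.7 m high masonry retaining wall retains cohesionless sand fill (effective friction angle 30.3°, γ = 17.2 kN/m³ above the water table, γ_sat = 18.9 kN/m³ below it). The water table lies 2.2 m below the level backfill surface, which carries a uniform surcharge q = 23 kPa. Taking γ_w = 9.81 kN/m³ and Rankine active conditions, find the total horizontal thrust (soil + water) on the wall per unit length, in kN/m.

74.8 kN/m

K_a = tan²(45° − φ/2) = 0.3293.
γ' = 18.9 − 9.81 = 9.090 kN/m³. h₂ = H − d_w = 1.5 m.
σ'_h: at surface K_a·q = 7.574; at WT K_a(q+γd_w) = 20.04; at base K_a(q+γd_w+γ'h₂) = 24.53 kPa.
P₁ = ½(7.574+20.04)×2.2 = 30.37; P₂ = ½(20.04+24.53)×1.5 = 33.42; P_w = ½γ_w h₂² = 11.04.
Total = 30.37+33.42+11.04 = 74.83 kN/m.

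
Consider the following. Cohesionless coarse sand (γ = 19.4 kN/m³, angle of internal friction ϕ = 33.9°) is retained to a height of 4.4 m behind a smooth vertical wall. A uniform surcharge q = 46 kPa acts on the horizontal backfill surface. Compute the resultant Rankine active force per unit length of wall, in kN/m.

K_a = tan²(45° − φ/2) = 0.2839.
Soil triangle: ½ K_a γ H² = 0.5×0.2839×19.4×4.4² = 53.32 kN/m.
Surcharge rectangle: K_a q H = 0.2839×46×4.4 = 57.46 kN/m.
Total = 53.32 + 57.46 = 110.8 kN/m.

111 kN/m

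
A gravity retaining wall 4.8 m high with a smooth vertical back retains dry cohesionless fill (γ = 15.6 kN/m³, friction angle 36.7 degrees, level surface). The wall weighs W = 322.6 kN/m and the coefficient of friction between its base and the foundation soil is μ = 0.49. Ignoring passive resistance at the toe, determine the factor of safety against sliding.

3.49

K_a = tan²(45° − 36.7°/2) = 0.2519.
P_a = ½K_aγH² = 0.5×0.2519×15.6×4.8² = 45.26 kN/m, acting at H/3 = 1.600 m above the base.
FS_sliding = μW / P_a = 0.49×322.6 / 45.26 = 3.492.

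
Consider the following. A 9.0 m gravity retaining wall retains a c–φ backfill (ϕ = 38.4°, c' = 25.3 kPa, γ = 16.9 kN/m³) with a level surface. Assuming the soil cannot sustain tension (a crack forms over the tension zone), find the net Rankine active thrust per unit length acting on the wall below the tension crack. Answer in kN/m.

15.6 kN/m

K_a = 0.2337; √K_a = 0.4834.
Tension-crack depth z_c = 2c/(γ√K_a) = 2×25.3/(16.9×0.4834) = 6.194 m.
σ_a at base = K_a γ H − 2c√K_a = 0.2337×16.9×9.0 − 2×25.3×0.4834 = 11.08 kPa.
P_a = ½ × 11.08 × (H − z_c) = 0.5×11.08×2.806 = 15.55 kN/m.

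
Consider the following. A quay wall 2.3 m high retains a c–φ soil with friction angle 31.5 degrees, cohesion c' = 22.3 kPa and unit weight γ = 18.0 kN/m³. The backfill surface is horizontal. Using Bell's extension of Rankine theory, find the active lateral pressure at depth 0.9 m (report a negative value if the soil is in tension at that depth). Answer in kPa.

-19.9 kPa

K_a = (1 − sin φ)/(1 + sin φ) = 0.3136.
σ_a = K_a γ z − 2c√K_a = 0.3136×18.0×0.9 − 2×22.3×0.5600 = -19.90 kPa.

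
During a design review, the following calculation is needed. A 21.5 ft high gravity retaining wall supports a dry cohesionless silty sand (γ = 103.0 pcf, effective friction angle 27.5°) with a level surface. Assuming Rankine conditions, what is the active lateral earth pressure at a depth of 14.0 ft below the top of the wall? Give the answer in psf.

K_a = (1 − sin φ)/(1 + sin φ) = 0.3682.
σ_h = K_a γ z = 0.3682 × 103.0 × 14.0 = 531.0 psf.

531 psf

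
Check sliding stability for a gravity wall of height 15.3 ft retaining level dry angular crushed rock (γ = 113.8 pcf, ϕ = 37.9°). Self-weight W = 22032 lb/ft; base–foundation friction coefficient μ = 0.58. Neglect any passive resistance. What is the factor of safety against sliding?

4.02

K_a = tan²(45° − 37.9°/2) = 0.2389.
P_a = ½K_aγH² = 0.5×0.2389×113.8×15.3² = 3183 lb/ft, acting at H/3 = 5.100 ft above the base.
FS_sliding = μW / P_a = 0.58×22032 / 3183 = 4.015.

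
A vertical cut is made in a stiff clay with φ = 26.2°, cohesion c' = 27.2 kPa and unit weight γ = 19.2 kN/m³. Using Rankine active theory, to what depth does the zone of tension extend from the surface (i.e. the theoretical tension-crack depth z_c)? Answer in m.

K_a = tan²(45° − 26.2°/2) = 0.3874; √K_a = 0.6224.
The active pressure is zero where K_a γ z = 2c√K_a, so z_c = 2c/(γ√K_a) = 2×27.2/(19.2×0.6224) = 4.552 m.

4.55 m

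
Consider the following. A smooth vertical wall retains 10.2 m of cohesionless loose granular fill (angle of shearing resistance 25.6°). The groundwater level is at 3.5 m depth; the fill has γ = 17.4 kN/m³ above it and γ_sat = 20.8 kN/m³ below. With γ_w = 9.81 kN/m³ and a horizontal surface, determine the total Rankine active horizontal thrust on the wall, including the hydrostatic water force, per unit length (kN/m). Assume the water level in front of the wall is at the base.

K_a = tan²(45° − φ/2) = 0.3966.
γ' = 20.8 − 9.81 = 10.99 kN/m³. Depth below WT = 6.7 m.
σ'_h at WT = K_a γ d_w = 24.15 kPa; at base = 24.15 + K_a γ' × 6.7 = 53.35 kPa.
P₁ (0–3.5 m) = ½×24.15×3.5 = 42.26. P₂ (3.5–10.2 m) = ½(24.15+53.35)×6.7 = 259.6.
P_w = ½ γ_w h₂² = 0.5×9.81×6.7² = 220.2. Total = 42.26+259.6+220.2 = 522.1 kN/m.

522 kN/m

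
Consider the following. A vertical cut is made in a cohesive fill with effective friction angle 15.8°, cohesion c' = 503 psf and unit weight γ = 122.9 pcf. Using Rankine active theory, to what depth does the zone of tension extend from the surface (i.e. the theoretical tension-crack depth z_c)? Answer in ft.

K_a = tan²(45° − 15.8°/2) = 0.5720; √K_a = 0.7563.
The active pressure is zero where K_a γ z = 2c√K_a, so z_c = 2c/(γ√K_a) = 2×503/(122.9×0.7563) = 10.82 ft.

10.8 ft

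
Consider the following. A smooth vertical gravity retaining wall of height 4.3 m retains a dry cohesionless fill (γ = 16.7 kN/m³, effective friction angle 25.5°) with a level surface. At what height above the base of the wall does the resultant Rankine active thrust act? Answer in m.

K_a = 0.3981.
The pressure distribution is triangular, so the resultant acts at H/3 above the base = 4.3/3 = 1.433 m.

1.43 m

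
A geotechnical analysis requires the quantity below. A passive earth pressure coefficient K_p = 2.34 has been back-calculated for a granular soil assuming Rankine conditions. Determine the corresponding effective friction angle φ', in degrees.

23.7°

K_p = (1+sin φ)/(1−sin φ) ⇒ sin φ = (K_p − 1)/(K_p + 1) = 0.4012.
φ = arcsin(0.4012) = 23.65°.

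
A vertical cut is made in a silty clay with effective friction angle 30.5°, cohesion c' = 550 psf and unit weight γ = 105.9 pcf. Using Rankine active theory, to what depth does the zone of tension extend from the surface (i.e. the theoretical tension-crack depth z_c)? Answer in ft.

18.2 ft

K_a = tan²(45° − 30.5°/2) = 0.3267; √K_a = 0.5715.
The active pressure is zero where K_a γ z = 2c√K_a, so z_c = 2c/(γ√K_a) = 2×550/(105.9×0.5715) = 18.17 ft.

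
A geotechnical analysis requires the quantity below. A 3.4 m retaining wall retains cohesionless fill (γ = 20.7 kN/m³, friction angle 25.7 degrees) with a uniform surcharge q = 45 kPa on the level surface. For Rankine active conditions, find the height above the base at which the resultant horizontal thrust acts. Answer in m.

K_a = 0.3950.
Triangular part P₁ = ½K_aγH² = 47.26 at H/3 = 1.133 m; rectangular part P₂ = K_a q H = 60.44 at H/2 = 1.700 m.
ȳ = (P₁·1.133 + P₂·1.700)/(P₁+P₂) = 1.451 m.

1.45 m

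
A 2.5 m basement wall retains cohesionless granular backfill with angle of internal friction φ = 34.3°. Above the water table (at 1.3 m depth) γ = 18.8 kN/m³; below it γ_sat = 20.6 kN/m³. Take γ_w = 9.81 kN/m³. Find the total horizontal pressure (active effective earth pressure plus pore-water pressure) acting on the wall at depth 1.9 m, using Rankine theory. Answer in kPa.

14.5 kPa

K_a = (1 − sin φ)/(1 + sin φ) = 0.2792.
γ' = 20.6 − 9.81 = 10.79 kN/m³.
Effective vertical stress at 1.9 m: σ'_v = 18.8×1.3 + 10.79×0.600 = 30.91 kPa.
σ'_h = K_a σ'_v = 0.2792 × 30.91 = 8.630 kPa; u = γ_w × 0.600 = 5.886 kPa.
Total σ_h = 8.630 + 5.886 = 14.52 kPa.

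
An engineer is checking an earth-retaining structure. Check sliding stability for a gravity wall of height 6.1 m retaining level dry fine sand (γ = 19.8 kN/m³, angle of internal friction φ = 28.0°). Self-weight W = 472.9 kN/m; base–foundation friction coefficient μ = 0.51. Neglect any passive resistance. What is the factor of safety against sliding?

K_a = tan²(45° − 28.0°/2) = 0.3610.
P_a = ½K_aγH² = 0.5×0.3610×19.8×6.1² = 133.0 kN/m, acting at H/3 = 2.033 m above the base.
FS_sliding = μW / P_a = 0.51×472.9 / 133.0 = 1.813.

1.81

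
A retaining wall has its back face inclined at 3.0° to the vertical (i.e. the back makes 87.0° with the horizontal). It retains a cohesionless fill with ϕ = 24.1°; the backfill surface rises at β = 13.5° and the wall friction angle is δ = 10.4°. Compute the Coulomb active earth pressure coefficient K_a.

0.507

K_a = sin²(α+φ) / [sin²α · sin(α−δ) · (1 + √{sin(φ+δ)sin(φ−β) / (sin(α−δ)sin(α+β))})²].
With α = 87.0°, φ = 24.1°, δ = 10.4°, β = 13.5°: K_a = 0.5072.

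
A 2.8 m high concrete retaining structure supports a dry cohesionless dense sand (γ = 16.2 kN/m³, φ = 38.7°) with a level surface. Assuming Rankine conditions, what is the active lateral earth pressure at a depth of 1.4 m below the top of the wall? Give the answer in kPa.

5.23 kPa

K_a = (1 − sin φ)/(1 + sin φ) = 0.2306.
σ_h = K_a γ z = 0.2306 × 16.2 × 1.4 = 5.230 kPa.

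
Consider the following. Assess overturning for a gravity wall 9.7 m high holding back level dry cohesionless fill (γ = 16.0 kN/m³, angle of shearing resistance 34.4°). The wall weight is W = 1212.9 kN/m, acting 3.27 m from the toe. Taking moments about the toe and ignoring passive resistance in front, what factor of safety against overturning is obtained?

K_a = tan²(45° − 34.4°/2) = 0.2780.
P_a = ½K_aγH² = 0.5×0.2780×16.0×9.7² = 209.2 kN/m, acting at H/3 = 3.233 m above the base.
Overturning moment M_o = P_a × H/3 = 209.2 × 3.233 = 676.6.
Resisting moment M_r = W × 3.27 = 1212.9 × 3.27 = 3966.
FS_overturning = M_r/M_o = 3966/676.6 = 5.862.

5.86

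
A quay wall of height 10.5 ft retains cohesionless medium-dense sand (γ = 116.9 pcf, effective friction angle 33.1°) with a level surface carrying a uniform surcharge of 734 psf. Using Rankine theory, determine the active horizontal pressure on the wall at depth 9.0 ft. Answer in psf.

K_a = (1 − sin φ)/(1 + sin φ) = 0.2936.
σ_v = γz + q = 116.9 × 9.0 + 734 = 1786 psf.
σ_h = K_a σ_v = 0.2936 × 1786 = 524.4 psf.

524 psf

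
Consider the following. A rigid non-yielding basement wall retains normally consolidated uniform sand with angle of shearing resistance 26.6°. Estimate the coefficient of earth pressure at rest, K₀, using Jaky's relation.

K₀ = 1 − sin φ' = 1 − sin 26.6° = 0.5522.

0.552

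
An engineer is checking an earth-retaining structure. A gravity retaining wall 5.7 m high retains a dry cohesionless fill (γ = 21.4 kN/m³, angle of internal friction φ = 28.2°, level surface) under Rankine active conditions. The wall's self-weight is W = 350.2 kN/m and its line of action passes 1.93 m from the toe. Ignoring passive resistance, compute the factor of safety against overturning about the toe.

2.86

K_a = tan²(45° − 28.2°/2) = 0.3582.
P_a = ½K_aγH² = 0.5×0.3582×21.4×5.7² = 124.5 kN/m, acting at H/3 = 1.900 m above the base.
Overturning moment M_o = P_a × H/3 = 124.5 × 1.900 = 236.6.
Resisting moment M_r = W × 1.93 = 350.2 × 1.93 = 675.9.
FS_overturning = M_r/M_o = 675.9/236.6 = 2.857.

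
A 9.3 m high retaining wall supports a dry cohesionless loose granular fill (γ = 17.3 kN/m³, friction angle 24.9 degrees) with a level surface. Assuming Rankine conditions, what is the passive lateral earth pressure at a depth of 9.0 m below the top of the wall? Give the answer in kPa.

382 kPa

K_p = (1 + sin φ)/(1 − sin φ) = 2.454.
σ_h = K_p γ z = 2.454 × 17.3 × 9.0 = 382.2 kPa.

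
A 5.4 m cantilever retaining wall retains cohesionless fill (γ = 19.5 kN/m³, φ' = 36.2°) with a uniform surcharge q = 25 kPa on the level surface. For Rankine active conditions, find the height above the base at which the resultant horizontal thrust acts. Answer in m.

K_a = 0.2574.
Triangular part P₁ = ½K_aγH² = 73.18 at H/3 = 1.800 m; rectangular part P₂ = K_a q H = 34.75 at H/2 = 2.700 m.
ȳ = (P₁·1.800 + P₂·2.700)/(P₁+P₂) = 2.090 m.

2.09 m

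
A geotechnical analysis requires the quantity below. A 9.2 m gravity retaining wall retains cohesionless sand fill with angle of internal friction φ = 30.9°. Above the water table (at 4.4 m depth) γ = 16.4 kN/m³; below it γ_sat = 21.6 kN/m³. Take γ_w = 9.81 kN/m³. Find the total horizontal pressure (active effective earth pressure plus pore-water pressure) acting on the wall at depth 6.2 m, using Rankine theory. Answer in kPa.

47.7 kPa

K_a = (1 − sin φ)/(1 + sin φ) = 0.3214.
γ' = 21.6 − 9.81 = 11.79 kN/m³.
Effective vertical stress at 6.2 m: σ'_v = 16.4×4.4 + 11.79×1.80 = 93.38 kPa.
σ'_h = K_a σ'_v = 0.3214 × 93.38 = 30.01 kPa; u = γ_w × 1.80 = 17.66 kPa.
Total σ_h = 30.01 + 17.66 = 47.67 kPa.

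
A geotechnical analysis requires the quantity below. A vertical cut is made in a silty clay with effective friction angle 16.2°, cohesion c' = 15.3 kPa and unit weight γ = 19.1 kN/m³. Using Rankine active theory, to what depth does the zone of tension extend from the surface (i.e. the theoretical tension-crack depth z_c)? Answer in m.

2.13 m

K_a = tan²(45° − 16.2°/2) = 0.5637; √K_a = 0.7508.
The active pressure is zero where K_a γ z = 2c√K_a, so z_c = 2c/(γ√K_a) = 2×15.3/(19.1×0.7508) = 2.134 m.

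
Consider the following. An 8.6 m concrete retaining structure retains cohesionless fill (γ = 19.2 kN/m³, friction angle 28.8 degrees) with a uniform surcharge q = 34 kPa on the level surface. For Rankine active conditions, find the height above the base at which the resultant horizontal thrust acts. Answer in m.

3.28 m

K_a = 0.3498.
Triangular part P₁ = ½K_aγH² = 248.3 at H/3 = 2.867 m; rectangular part P₂ = K_a q H = 102.3 at H/2 = 4.300 m.
ȳ = (P₁·2.867 + P₂·4.300)/(P₁+P₂) = 3.285 m.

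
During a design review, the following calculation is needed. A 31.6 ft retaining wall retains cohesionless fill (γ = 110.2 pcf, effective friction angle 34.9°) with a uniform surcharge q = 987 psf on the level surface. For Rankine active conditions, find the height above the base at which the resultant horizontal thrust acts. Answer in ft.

K_a = 0.2721.
Triangular part P₁ = ½K_aγH² = 14970 at H/3 = 10.53 ft; rectangular part P₂ = K_a q H = 8488 at H/2 = 15.80 ft.
ȳ = (P₁·10.53 + P₂·15.80)/(P₁+P₂) = 12.44 ft.

12.4 ft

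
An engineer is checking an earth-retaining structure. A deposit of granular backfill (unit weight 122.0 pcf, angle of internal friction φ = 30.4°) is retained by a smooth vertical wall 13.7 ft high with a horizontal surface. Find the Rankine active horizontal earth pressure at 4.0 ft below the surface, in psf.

160 psf

K_a = (1 − sin φ)/(1 + sin φ) = 0.3280.
σ_h = K_a γ z = 0.3280 × 122.0 × 4.0 = 160.1 psf.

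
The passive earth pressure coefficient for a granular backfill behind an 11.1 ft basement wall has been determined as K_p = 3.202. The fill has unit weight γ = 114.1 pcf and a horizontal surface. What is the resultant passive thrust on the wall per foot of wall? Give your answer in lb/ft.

22500 lb/ft

P = ½ K_p γ H² = 0.5 × 3.202 × 114.1 × 11.1² = 22510 lb/ft.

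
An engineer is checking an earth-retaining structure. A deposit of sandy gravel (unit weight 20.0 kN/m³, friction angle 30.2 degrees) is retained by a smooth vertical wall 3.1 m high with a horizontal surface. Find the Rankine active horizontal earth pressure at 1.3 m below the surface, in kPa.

8.60 kPa

K_a = (1 − sin φ)/(1 + sin φ) = 0.3307.
σ_h = K_a γ z = 0.3307 × 20.0 × 1.3 = 8.597 kPa.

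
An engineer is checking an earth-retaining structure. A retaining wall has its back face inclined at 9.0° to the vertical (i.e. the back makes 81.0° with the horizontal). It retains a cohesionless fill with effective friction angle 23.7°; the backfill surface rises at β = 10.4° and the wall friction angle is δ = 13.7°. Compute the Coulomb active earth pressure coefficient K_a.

0.539

K_a = sin²(α+φ) / [sin²α · sin(α−δ) · (1 + √{sin(φ+δ)sin(φ−β) / (sin(α−δ)sin(α+β))})²].
With α = 81.0°, φ = 23.7°, δ = 13.7°, β = 10.4°: K_a = 0.5387.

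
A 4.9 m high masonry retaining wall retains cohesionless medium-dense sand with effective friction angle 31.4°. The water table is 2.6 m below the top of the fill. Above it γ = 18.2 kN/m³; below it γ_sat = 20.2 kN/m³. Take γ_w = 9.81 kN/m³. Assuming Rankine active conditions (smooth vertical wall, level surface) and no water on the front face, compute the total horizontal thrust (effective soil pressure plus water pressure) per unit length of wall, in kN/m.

88.2 kN/m

K_a = tan²(45° − φ/2) = 0.3149.
γ' = 20.2 − 9.81 = 10.39 kN/m³. Depth below WT = 2.3 m.
σ'_h at WT = K_a γ d_w = 14.90 kPa; at base = 14.90 + K_a γ' × 2.3 = 22.43 kPa.
P₁ (0–2.6 m) = ½×14.90×2.6 = 19.37. P₂ (2.6–4.9 m) = ½(14.90+22.43)×2.3 = 42.93.
P_w = ½ γ_w h₂² = 0.5×9.81×2.3² = 25.95. Total = 19.37+42.93+25.95 = 88.25 kN/m.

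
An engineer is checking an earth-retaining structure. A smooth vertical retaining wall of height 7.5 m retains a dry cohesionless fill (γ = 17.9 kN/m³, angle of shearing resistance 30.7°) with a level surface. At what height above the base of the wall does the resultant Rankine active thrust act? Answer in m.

2.50 m

K_a = 0.3240.
The pressure distribution is triangular, so the resultant acts at H/3 above the base = 7.5/3 = 2.500 m.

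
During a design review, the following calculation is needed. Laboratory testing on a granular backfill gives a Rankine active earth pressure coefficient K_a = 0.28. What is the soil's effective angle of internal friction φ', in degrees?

K_a = tan²(45° − φ/2) ⇒ 45° − φ/2 = arctan(√0.28) = 27.89°.
φ = 2(45° − 27.89°) = 34.23°.

34.2°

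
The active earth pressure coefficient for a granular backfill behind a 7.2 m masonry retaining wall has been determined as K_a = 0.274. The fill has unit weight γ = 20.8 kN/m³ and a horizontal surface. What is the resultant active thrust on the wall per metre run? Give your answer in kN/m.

P = ½ K_a γ H² = 0.5 × 0.274 × 20.8 × 7.2² = 147.7 kN/m.

148 kN/m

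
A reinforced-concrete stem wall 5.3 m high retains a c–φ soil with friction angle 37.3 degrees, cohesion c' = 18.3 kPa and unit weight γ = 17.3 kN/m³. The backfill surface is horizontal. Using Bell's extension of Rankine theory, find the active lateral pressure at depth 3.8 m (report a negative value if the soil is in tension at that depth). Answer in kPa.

-2.00 kPa

K_a = (1 − sin φ)/(1 + sin φ) = 0.2453.
σ_a = K_a γ z − 2c√K_a = 0.2453×17.3×3.8 − 2×18.3×0.4953 = -2.000 kPa.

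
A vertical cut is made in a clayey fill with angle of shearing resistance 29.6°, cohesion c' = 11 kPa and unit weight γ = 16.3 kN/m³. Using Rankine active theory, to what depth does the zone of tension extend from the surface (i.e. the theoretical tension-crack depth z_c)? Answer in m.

2.32 m

K_a = tan²(45° − 29.6°/2) = 0.3387; √K_a = 0.5820.
The active pressure is zero where K_a γ z = 2c√K_a, so z_c = 2c/(γ√K_a) = 2×11/(16.3×0.5820) = 2.319 m.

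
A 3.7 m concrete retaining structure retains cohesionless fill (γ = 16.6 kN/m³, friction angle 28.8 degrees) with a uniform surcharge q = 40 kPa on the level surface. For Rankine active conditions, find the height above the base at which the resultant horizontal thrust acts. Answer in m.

1.58 m

K_a = 0.3498.
Triangular part P₁ = ½K_aγH² = 39.74 at H/3 = 1.233 m; rectangular part P₂ = K_a q H = 51.76 at H/2 = 1.850 m.
ȳ = (P₁·1.233 + P₂·1.850)/(P₁+P₂) = 1.582 m.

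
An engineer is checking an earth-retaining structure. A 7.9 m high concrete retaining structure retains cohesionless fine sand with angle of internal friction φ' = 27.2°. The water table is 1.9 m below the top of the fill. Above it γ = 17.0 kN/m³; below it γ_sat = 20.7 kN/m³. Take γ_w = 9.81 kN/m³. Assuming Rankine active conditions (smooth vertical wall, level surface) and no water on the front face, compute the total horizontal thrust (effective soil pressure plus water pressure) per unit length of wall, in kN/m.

K_a = tan²(45° − φ/2) = 0.3726.
γ' = 20.7 − 9.81 = 10.89 kN/m³. Depth below WT = 6.0 m.
σ'_h at WT = K_a γ d_w = 12.03 kPa; at base = 12.03 + K_a γ' × 6.0 = 36.38 kPa.
P₁ (0–1.9 m) = ½×12.03×1.9 = 11.43. P₂ (1.9–7.9 m) = ½(12.03+36.38)×6.0 = 145.2.
P_w = ½ γ_w h₂² = 0.5×9.81×6.0² = 176.6. Total = 11.43+145.2+176.6 = 333.3 kN/m.

333 kN/m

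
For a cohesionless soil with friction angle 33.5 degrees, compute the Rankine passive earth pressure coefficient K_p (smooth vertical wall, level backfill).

K_p = (1 + sin φ)/(1 − sin φ) = tan²(45° + 33.5°/2) = 3.464.

3.46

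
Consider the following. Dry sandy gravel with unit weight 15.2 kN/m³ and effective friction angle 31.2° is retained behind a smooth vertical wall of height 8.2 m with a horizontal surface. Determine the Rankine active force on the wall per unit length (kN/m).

K_a = tan²(45° − φ/2) = 0.3175.
P_a = ½ K_a γ H² = 0.5 × 0.3175 × 15.2 × 8.2² = 162.2 kN/m.

162 kN/m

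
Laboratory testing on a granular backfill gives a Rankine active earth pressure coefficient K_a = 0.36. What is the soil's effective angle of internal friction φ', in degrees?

K_a = tan²(45° − φ/2) ⇒ 45° − φ/2 = arctan(√0.36) = 30.96°.
φ = 2(45° − 30.96°) = 28.07°.

28.1°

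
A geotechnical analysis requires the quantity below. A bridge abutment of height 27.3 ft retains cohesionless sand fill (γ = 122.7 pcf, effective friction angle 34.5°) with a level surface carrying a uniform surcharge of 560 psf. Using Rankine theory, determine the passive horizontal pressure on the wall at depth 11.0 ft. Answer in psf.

K_p = (1 + sin φ)/(1 − sin φ) = 3.613.
σ_v = γz + q = 122.7 × 11.0 + 560 = 1910 psf.
σ_h = K_p σ_v = 3.613 × 1910 = 6899 psf.

6900 psf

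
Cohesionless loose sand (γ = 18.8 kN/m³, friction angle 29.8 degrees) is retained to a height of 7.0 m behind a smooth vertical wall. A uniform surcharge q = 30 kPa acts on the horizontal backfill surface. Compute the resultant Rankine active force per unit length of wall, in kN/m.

225 kN/m

K_a = tan²(45° − φ/2) = 0.3360.
Soil triangle: ½ K_a γ H² = 0.5×0.3360×18.8×7.0² = 154.8 kN/m.
Surcharge rectangle: K_a q H = 0.3360×30×7.0 = 70.57 kN/m.
Total = 154.8 + 70.57 = 225.3 kN/m.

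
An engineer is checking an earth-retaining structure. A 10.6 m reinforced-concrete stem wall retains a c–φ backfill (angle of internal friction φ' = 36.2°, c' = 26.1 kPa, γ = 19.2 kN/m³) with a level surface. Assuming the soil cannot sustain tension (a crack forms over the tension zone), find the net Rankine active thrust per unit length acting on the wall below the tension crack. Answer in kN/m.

67.9 kN/m

K_a = 0.2574; √K_a = 0.5073.
Tension-crack depth z_c = 2c/(γ√K_a) = 2×26.1/(19.2×0.5073) = 5.359 m.
σ_a at base = K_a γ H − 2c√K_a = 0.2574×19.2×10.6 − 2×26.1×0.5073 = 25.90 kPa.
P_a = ½ × 25.90 × (H − z_c) = 0.5×25.90×5.241 = 67.87 kN/m.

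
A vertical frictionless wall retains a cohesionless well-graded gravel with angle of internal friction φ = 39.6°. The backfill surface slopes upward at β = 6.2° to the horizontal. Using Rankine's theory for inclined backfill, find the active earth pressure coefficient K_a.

K_a = cos β · (cos β − √(cos²β − cos²φ)) / (cos β + √(cos²β − cos²φ)).
cos β = 0.9942, cos φ = 0.7705, √(cos²β − cos²φ) = 0.6282.
K_a = 0.9942 × (0.9942 − 0.6282)/(0.9942 + 0.6282) = 0.2242.

0.224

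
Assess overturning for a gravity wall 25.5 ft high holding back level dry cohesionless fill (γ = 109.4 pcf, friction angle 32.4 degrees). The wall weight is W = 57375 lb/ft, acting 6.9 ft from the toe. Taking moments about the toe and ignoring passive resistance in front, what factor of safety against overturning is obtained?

K_a = tan²(45° − 32.4°/2) = 0.3022.
P_a = ½K_aγH² = 0.5×0.3022×109.4×25.5² = 10750 lb/ft, acting at H/3 = 8.500 ft above the base.
Overturning moment M_o = P_a × H/3 = 10750 × 8.500 = 91370.
Resisting moment M_r = W × 6.9 = 57375 × 6.9 = 395900.
FS_overturning = M_r/M_o = 395900/91370 = 4.333.

4.33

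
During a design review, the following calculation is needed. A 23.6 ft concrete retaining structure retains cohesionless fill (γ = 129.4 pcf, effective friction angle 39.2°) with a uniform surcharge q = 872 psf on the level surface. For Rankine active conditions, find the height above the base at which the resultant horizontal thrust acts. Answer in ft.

K_a = 0.2255.
Triangular part P₁ = ½K_aγH² = 8125 at H/3 = 7.867 ft; rectangular part P₂ = K_a q H = 4640 at H/2 = 11.80 ft.
ȳ = (P₁·7.867 + P₂·11.80)/(P₁+P₂) = 9.296 ft.

9.30 ft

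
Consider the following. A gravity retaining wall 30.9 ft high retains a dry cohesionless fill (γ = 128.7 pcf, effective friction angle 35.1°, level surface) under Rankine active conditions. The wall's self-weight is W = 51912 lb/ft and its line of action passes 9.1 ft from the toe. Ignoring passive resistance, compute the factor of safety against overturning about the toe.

K_a = tan²(45° − 35.1°/2) = 0.2698.
P_a = ½K_aγH² = 0.5×0.2698×128.7×30.9² = 16580 lb/ft, acting at H/3 = 10.30 ft above the base.
Overturning moment M_o = P_a × H/3 = 16580 × 10.30 = 170800.
Resisting moment M_r = W × 9.1 = 51912 × 9.1 = 472400.
FS_overturning = M_r/M_o = 472400/170800 = 2.766.

2.77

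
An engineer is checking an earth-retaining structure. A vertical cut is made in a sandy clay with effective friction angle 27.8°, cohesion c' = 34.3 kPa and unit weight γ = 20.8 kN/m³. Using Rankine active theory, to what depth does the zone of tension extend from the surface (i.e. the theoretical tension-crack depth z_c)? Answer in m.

5.47 m

K_a = tan²(45° − 27.8°/2) = 0.3639; √K_a = 0.6032.
The active pressure is zero where K_a γ z = 2c√K_a, so z_c = 2c/(γ√K_a) = 2×34.3/(20.8×0.6032) = 5.467 m.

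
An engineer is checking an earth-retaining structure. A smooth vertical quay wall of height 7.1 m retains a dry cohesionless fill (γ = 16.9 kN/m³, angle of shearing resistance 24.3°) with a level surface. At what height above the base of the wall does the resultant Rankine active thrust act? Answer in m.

2.37 m

K_a = 0.4169.
The pressure distribution is triangular, so the resultant acts at H/3 above the base = 7.1/3 = 2.367 m.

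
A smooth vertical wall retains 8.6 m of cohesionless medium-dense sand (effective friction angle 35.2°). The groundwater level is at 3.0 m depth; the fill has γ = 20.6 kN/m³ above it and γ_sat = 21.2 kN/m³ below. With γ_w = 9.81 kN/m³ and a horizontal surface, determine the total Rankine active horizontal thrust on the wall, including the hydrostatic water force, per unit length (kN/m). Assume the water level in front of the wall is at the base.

320 kN/m

K_a = tan²(45° − φ/2) = 0.2687.
γ' = 21.2 − 9.81 = 11.39 kN/m³. Depth below WT = 5.6 m.
σ'_h at WT = K_a γ d_w = 16.60 kPa; at base = 16.60 + K_a γ' × 5.6 = 33.74 kPa.
P₁ (0–3.0 m) = ½×16.60×3.0 = 24.91. P₂ (3.0–8.6 m) = ½(16.60+33.74)×5.6 = 141.0.
P_w = ½ γ_w h₂² = 0.5×9.81×5.6² = 153.8. Total = 24.91+141.0+153.8 = 319.7 kN/m.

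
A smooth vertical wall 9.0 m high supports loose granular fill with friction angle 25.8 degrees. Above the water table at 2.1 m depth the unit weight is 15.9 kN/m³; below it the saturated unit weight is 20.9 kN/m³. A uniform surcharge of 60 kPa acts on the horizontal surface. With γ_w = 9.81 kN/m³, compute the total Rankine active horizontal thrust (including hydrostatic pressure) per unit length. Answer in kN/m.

654 kN/m

K_a = tan²(45° − φ/2) = 0.3935.
γ' = 20.9 − 9.81 = 11.09 kN/m³. h₂ = H − d_w = 6.9 m.
σ'_h: at surface K_a·q = 23.61; at WT K_a(q+γd_w) = 36.75; at base K_a(q+γd_w+γ'h₂) = 66.86 kPa.
P₁ = ½(23.61+36.75)×2.1 = 63.38; P₂ = ½(36.75+66.86)×6.9 = 357.5; P_w = ½γ_w h₂² = 233.5.
Total = 63.38+357.5+233.5 = 654.4 kN/m.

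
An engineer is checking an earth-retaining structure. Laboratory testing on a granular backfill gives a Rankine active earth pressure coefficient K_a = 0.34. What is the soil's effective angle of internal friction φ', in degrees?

29.5°

K_a = tan²(45° − φ/2) ⇒ 45° − φ/2 = arctan(√0.34) = 30.25°.
φ = 2(45° − 30.25°) = 29.51°.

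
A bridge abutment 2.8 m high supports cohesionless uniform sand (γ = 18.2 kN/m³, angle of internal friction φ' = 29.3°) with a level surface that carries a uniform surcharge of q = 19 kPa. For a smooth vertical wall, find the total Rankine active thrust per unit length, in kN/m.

K_a = tan²(45° − φ/2) = 0.3428.
Soil triangle: ½ K_a γ H² = 0.5×0.3428×18.2×2.8² = 24.46 kN/m.
Surcharge rectangle: K_a q H = 0.3428×19×2.8 = 18.24 kN/m.
Total = 24.46 + 18.24 = 42.70 kN/m.

42.7 kN/m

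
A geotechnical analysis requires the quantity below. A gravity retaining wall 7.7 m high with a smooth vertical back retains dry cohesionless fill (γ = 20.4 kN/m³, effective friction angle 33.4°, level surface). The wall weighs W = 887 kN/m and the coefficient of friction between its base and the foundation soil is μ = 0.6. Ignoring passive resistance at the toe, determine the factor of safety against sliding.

K_a = tan²(45° − 33.4°/2) = 0.2899.
P_a = ½K_aγH² = 0.5×0.2899×20.4×7.7² = 175.3 kN/m, acting at H/3 = 2.567 m above the base.
FS_sliding = μW / P_a = 0.6×887 / 175.3 = 3.035.

3.04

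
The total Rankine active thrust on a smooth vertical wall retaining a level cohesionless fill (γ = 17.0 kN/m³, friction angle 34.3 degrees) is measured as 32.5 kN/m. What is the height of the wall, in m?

3.70 m

K_a = 0.2792. P_a = ½ K_a γ H² ⇒ H = √(2P_a/(K_a γ)).
H = √(2×32.5/(0.2792×17.0)) = 3.701 m.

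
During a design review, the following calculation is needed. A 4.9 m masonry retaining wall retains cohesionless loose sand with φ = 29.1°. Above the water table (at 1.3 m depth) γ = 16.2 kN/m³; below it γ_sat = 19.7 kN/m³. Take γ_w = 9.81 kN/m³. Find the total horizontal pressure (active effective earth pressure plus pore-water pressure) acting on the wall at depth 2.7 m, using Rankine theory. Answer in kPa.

K_a = (1 − sin φ)/(1 + sin φ) = 0.3456.
γ' = 19.7 − 9.81 = 9.890 kN/m³.
Effective vertical stress at 2.7 m: σ'_v = 16.2×1.3 + 9.890×1.40 = 34.91 kPa.
σ'_h = K_a σ'_v = 0.3456 × 34.91 = 12.06 kPa; u = γ_w × 1.40 = 13.73 kPa.
Total σ_h = 12.06 + 13.73 = 25.80 kPa.

25.8 kPa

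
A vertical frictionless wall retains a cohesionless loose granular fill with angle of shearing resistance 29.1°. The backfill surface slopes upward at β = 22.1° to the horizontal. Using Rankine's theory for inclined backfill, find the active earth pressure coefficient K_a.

K_a = cos β · (cos β − √(cos²β − cos²φ)) / (cos β + √(cos²β − cos²φ)).
cos β = 0.9265, cos φ = 0.8738, √(cos²β − cos²φ) = 0.3082.
K_a = 0.9265 × (0.9265 − 0.3082)/(0.9265 + 0.3082) = 0.4640.

0.464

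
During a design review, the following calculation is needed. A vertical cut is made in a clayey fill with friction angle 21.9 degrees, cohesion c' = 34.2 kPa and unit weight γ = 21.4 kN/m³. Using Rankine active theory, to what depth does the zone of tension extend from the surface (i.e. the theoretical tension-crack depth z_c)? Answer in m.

4.73 m

K_a = tan²(45° − 21.9°/2) = 0.4567; √K_a = 0.6758.
The active pressure is zero where K_a γ z = 2c√K_a, so z_c = 2c/(γ√K_a) = 2×34.2/(21.4×0.6758) = 4.730 m.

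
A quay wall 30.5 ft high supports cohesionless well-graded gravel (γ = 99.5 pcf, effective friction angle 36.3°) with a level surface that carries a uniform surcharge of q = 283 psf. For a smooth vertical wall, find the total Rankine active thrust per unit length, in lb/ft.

14100 lb/ft

K_a = tan²(45° − φ/2) = 0.2563.
Soil triangle: ½ K_a γ H² = 0.5×0.2563×99.5×30.5² = 11860 lb/ft.
Surcharge rectangle: K_a q H = 0.2563×283×30.5 = 2212 lb/ft.
Total = 11860 + 2212 = 14070 lb/ft.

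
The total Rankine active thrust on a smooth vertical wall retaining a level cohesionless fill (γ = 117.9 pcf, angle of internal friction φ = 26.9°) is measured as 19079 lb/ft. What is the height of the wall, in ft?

29.3 ft

K_a = 0.3770. P_a = ½ K_a γ H² ⇒ H = √(2P_a/(K_a γ)).
H = √(2×19079/(0.3770×117.9)) = 29.30 ft.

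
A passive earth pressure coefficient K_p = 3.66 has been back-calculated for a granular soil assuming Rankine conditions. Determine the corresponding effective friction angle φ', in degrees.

34.8°

K_p = (1+sin φ)/(1−sin φ) ⇒ sin φ = (K_p − 1)/(K_p + 1) = 0.5708.
φ = arcsin(0.5708) = 34.81°.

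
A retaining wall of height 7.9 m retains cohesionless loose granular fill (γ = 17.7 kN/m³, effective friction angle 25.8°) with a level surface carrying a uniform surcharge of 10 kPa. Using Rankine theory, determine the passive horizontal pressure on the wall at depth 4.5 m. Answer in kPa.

K_p = (1 + sin φ)/(1 − sin φ) = 2.541.
σ_v = γz + q = 17.7 × 4.5 + 10 = 89.65 kPa.
σ_h = K_p σ_v = 2.541 × 89.65 = 227.8 kPa.

228 kPa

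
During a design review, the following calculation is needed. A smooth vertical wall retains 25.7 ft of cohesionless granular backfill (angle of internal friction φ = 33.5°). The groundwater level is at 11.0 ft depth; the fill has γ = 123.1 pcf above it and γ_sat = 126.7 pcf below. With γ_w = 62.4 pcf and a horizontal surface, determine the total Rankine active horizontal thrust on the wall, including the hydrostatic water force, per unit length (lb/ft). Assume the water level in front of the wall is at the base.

16600 lb/ft

K_a = tan²(45° − φ/2) = 0.2887.
γ' = 126.7 − 62.4 = 64.30 pcf. Depth below WT = 14.7 ft.
σ'_h at WT = K_a γ d_w = 390.9 psf; at base = 390.9 + K_a γ' × 14.7 = 663.8 psf.
P₁ (0–11.0 ft) = ½×390.9×11.0 = 2150. P₂ (11.0–25.7 ft) = ½(390.9+663.8)×14.7 = 7753.
P_w = ½ γ_w h₂² = 0.5×62.4×14.7² = 6742. Total = 2150+7753+6742 = 16640 lb/ft.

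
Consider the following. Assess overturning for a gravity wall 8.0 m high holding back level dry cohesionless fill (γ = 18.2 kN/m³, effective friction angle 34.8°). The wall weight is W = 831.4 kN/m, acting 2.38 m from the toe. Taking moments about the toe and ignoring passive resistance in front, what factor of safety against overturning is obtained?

4.66

K_a = tan²(45° − 34.8°/2) = 0.2733.
P_a = ½K_aγH² = 0.5×0.2733×18.2×8.0² = 159.2 kN/m, acting at H/3 = 2.667 m above the base.
Overturning moment M_o = P_a × H/3 = 159.2 × 2.667 = 424.5.
Resisting moment M_r = W × 2.38 = 831.4 × 2.38 = 1979.
FS_overturning = M_r/M_o = 1979/424.5 = 4.662.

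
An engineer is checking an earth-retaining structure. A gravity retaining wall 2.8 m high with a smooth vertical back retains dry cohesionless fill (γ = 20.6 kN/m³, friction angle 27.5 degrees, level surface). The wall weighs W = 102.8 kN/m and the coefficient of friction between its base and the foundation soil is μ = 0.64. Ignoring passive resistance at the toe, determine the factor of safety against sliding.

K_a = tan²(45° − 27.5°/2) = 0.3682.
P_a = ½K_aγH² = 0.5×0.3682×20.6×2.8² = 29.73 kN/m, acting at H/3 = 0.9333 m above the base.
FS_sliding = μW / P_a = 0.64×102.8 / 29.73 = 2.213.

2.21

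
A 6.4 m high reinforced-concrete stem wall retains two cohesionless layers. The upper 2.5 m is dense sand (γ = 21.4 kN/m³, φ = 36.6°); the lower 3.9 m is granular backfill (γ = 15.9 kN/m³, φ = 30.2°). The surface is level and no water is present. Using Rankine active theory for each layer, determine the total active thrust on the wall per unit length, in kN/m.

K_a1 = tan²(45°−36.6°/2) = 0.2530; K_a2 = tan²(45°−30.2°/2) = 0.3307.
Layer 1: σ at base = K_a1 γ₁ h₁ = 13.53 kPa; P₁ = ½×13.53×2.5 = 16.92.
Layer 2: σ_v at top = γ₁h₁ = 53.50; σ_h top = K_a2×53.50 = 17.69; σ_h base = K_a2×(53.50+15.9×3.9) = 38.19.
P₂ = ½(17.69+38.19)×3.9 = 109.0. Total P_a = 16.92+109.0 = 125.9 kN/m.

126 kN/m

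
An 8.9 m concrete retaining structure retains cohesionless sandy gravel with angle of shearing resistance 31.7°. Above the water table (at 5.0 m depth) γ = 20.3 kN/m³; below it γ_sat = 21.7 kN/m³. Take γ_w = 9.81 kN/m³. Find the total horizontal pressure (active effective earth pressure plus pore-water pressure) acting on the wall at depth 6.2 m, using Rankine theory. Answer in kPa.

47.8 kPa

K_a = (1 − sin φ)/(1 + sin φ) = 0.3111.
γ' = 21.7 − 9.81 = 11.89 kN/m³.
Effective vertical stress at 6.2 m: σ'_v = 20.3×5.0 + 11.89×1.20 = 115.8 kPa.
σ'_h = K_a σ'_v = 0.3111 × 115.8 = 36.01 kPa; u = γ_w × 1.20 = 11.77 kPa.
Total σ_h = 36.01 + 11.77 = 47.78 kPa.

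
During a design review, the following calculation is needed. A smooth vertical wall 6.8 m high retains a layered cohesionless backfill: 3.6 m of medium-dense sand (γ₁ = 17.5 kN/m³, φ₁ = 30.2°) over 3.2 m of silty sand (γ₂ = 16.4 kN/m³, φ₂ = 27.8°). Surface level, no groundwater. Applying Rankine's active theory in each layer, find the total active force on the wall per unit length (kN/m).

K_a1 = tan²(45°−30.2°/2) = 0.3307; K_a2 = tan²(45°−27.8°/2) = 0.3639.
Layer 1: σ at base = K_a1 γ₁ h₁ = 20.83 kPa; P₁ = ½×20.83×3.6 = 37.50.
Layer 2: σ_v at top = γ₁h₁ = 63.00; σ_h top = K_a2×63.00 = 22.93; σ_h base = K_a2×(63.00+16.4×3.2) = 42.02.
P₂ = ½(22.93+42.02)×3.2 = 103.9. Total P_a = 37.50+103.9 = 141.4 kN/m.

141 kN/m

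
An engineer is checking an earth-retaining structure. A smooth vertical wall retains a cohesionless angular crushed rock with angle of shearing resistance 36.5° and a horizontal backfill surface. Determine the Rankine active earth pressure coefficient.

K_a = tan²(45° − φ/2) = tan²(26.75°) = 0.2541.

0.254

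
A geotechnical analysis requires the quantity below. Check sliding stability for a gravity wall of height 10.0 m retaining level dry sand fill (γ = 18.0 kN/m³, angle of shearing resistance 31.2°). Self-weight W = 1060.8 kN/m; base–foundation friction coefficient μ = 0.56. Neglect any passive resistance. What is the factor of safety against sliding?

K_a = tan²(45° − 31.2°/2) = 0.3175.
P_a = ½K_aγH² = 0.5×0.3175×18.0×10.0² = 285.7 kN/m, acting at H/3 = 3.333 m above the base.
FS_sliding = μW / P_a = 0.56×1060.8 / 285.7 = 2.079.

2.08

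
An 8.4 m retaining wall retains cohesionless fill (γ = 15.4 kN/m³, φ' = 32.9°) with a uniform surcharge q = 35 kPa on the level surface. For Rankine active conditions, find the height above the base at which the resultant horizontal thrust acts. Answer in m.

K_a = 0.2960.
Triangular part P₁ = ½K_aγH² = 160.8 at H/3 = 2.800 m; rectangular part P₂ = K_a q H = 87.03 at H/2 = 4.200 m.
ȳ = (P₁·2.800 + P₂·4.200)/(P₁+P₂) = 3.292 m.

3.29 m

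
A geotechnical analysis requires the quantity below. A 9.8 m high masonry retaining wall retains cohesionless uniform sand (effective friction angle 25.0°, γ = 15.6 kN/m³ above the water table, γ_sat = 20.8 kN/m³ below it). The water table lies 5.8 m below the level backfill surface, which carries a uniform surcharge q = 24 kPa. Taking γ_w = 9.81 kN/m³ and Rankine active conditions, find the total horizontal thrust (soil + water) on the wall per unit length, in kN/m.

K_a = tan²(45° − φ/2) = 0.4059.
γ' = 20.8 − 9.81 = 10.99 kN/m³. h₂ = H − d_w = 4.0 m.
σ'_h: at surface K_a·q = 9.741; at WT K_a(q+γd_w) = 46.46; at base K_a(q+γd_w+γ'h₂) = 64.30 kPa.
P₁ = ½(9.741+46.46)×5.8 = 163.0; P₂ = ½(46.46+64.30)×4.0 = 221.5; P_w = ½γ_w h₂² = 78.48.
Total = 163.0+221.5+78.48 = 463.0 kN/m.

463 kN/m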